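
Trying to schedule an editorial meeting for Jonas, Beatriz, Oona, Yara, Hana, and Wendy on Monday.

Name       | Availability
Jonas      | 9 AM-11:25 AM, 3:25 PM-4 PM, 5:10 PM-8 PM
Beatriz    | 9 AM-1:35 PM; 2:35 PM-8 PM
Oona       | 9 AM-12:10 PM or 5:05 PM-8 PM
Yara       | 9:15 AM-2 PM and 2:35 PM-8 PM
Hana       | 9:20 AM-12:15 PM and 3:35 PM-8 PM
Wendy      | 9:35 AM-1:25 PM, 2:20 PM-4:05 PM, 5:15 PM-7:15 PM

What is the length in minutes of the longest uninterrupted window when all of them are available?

120

Jonas ∩ Beatriz: 09:00-11:25, 15:25-16:00, 17:10-20:00.
Jonas ∩ Beatriz ∩ Oona: 09:00-11:25, 17:10-20:00.
Jonas ∩ Beatriz ∩ Oona ∩ Yara: 09:15-11:25, 17:10-20:00.
Jonas ∩ Beatriz ∩ Oona ∩ Yara ∩ Hana: 09:20-11:25, 17:10-20:00.
Jonas ∩ Beatriz ∩ Oona ∩ Yara ∩ Hana ∩ Wendy: 09:35-11:25, 17:15-19:15.
So the common availability across everyone is 09:35-11:25, 17:15-19:15.
The longest is 17:15-19:15 at 120 minutes.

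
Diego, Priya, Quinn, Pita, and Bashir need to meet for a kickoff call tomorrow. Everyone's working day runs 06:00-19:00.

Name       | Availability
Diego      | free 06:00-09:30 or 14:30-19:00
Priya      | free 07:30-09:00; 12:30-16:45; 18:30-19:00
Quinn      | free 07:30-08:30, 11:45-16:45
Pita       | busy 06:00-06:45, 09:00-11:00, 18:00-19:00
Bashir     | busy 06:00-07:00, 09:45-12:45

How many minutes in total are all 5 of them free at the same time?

195

Diego free: 06:00-09:30, 14:30-19:00.
Priya free: 07:30-09:00, 12:30-16:45, 18:30-19:00.
Quinn free: 07:30-08:30, 11:45-16:45.
Pita free: 06:45-09:00, 11:00-18:00 (invert busy blocks within the working day).
Bashir free: 07:00-09:45, 12:45-19:00 (invert busy blocks within the working day).
Diego ∩ Priya: 07:30-09:00, 14:30-16:45, 18:30-19:00.
Diego ∩ Priya ∩ Quinn: 07:30-08:30, 14:30-16:45.
Diego ∩ Priya ∩ Quinn ∩ Pita: 07:30-08:30, 14:30-16:45.
Diego ∩ Priya ∩ Quinn ∩ Pita ∩ Bashir: 07:30-08:30, 14:30-16:45.
Those are the intersection windows.
Summing the common windows: 60 + 135 = 195 minutes.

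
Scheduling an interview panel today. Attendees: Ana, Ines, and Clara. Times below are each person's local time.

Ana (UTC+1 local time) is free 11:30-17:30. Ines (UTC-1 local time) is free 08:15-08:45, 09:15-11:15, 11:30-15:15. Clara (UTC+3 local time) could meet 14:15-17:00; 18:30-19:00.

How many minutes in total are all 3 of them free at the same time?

Ana in UTC: 10:30-16:30 (subtract 1h to convert from UTC+1).
Ines in UTC: 09:15-09:45, 10:15-12:15, 12:30-16:15 (add 1h to convert from UTC-1).
Clara in UTC: 11:15-14:00, 15:30-16:00 (subtract 3h to convert from UTC+3).
Ana ∩ Ines: 10:30-12:15, 12:30-16:15.
Ana ∩ Ines ∩ Clara: 11:15-12:15, 12:30-14:00, 15:30-16:00.
Summing the common windows: 60 + 90 + 30 = 180 minutes.

180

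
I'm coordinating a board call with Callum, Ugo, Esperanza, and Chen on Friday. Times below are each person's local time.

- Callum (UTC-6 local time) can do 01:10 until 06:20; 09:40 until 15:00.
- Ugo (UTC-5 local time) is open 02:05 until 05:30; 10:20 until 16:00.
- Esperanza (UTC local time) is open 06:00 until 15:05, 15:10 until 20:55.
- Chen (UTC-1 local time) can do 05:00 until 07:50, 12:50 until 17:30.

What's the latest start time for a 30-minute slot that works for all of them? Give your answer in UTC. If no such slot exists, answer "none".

18:00

Callum in UTC: 07:10-12:20, 15:40-21:00 (add 6h to convert from UTC-6).
Ugo in UTC: 07:05-10:30, 15:20-21:00 (add 5h to convert from UTC-5).
Esperanza in UTC: 06:00-15:05, 15:10-20:55.
Chen in UTC: 06:00-08:50, 13:50-18:30 (add 1h to convert from UTC-1).
Callum ∩ Ugo: 07:10-10:30, 15:40-21:00.
Callum ∩ Ugo ∩ Esperanza: 07:10-10:30, 15:40-20:55.
Callum ∩ Ugo ∩ Esperanza ∩ Chen: 07:10-08:50, 15:40-18:30.
The last common window of at least 30 minutes is 15:40-18:30; a 30-minute meeting can start as late as 18:00 and still end by 18:30.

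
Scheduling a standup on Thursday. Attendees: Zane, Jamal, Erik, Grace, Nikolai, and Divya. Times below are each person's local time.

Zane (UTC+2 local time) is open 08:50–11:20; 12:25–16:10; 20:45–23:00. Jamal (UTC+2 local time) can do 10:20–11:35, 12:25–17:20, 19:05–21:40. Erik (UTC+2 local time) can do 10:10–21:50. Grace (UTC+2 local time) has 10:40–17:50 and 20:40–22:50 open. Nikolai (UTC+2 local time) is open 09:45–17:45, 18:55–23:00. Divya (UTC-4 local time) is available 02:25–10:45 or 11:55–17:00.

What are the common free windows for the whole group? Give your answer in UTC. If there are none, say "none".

08:40-09:20, 10:25-14:10, 18:45-19:40

Zane in UTC: 06:50-09:20, 10:25-14:10, 18:45-21:00 (subtract 2h to convert from UTC+2).
Jamal in UTC: 08:20-09:35, 10:25-15:20, 17:05-19:40 (subtract 2h to convert from UTC+2).
Erik in UTC: 08:10-19:50 (subtract 2h to convert from UTC+2).
Grace in UTC: 08:40-15:50, 18:40-20:50 (subtract 2h to convert from UTC+2).
Nikolai in UTC: 07:45-15:45, 16:55-21:00 (subtract 2h to convert from UTC+2).
Divya in UTC: 06:25-14:45, 15:55-21:00 (add 4h to convert from UTC-4).
Zane ∩ Jamal: 08:20-09:20, 10:25-14:10, 18:45-19:40.
Zane ∩ Jamal ∩ Erik: 08:20-09:20, 10:25-14:10, 18:45-19:40.
Zane ∩ Jamal ∩ Erik ∩ Grace: 08:40-09:20, 10:25-14:10, 18:45-19:40.
Zane ∩ Jamal ∩ Erik ∩ Grace ∩ Nikolai: 08:40-09:20, 10:25-14:10, 18:45-19:40.
Zane ∩ Jamal ∩ Erik ∩ Grace ∩ Nikolai ∩ Divya: 08:40-09:20, 10:25-14:10, 18:45-19:40.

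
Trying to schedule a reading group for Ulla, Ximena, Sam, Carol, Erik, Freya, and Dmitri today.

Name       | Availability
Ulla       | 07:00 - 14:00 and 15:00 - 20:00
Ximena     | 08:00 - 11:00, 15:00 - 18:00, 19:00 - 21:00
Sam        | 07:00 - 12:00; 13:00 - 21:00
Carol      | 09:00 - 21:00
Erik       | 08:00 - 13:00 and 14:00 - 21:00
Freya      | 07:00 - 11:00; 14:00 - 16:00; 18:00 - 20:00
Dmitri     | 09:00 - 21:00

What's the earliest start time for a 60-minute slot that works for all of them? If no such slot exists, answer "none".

Ulla ∩ Ximena: 08:00-11:00, 15:00-18:00, 19:00-20:00.
Ulla ∩ Ximena ∩ Sam: 08:00-11:00, 15:00-18:00, 19:00-20:00.
Ulla ∩ Ximena ∩ Sam ∩ Carol: 09:00-11:00, 15:00-18:00, 19:00-20:00.
Ulla ∩ Ximena ∩ Sam ∩ Carol ∩ Erik: 09:00-11:00, 15:00-18:00, 19:00-20:00.
Ulla ∩ Ximena ∩ Sam ∩ Carol ∩ Erik ∩ Freya: 09:00-11:00, 15:00-16:00, 19:00-20:00.
Ulla ∩ Ximena ∩ Sam ∩ Carol ∩ Erik ∩ Freya ∩ Dmitri: 09:00-11:00, 15:00-16:00, 19:00-20:00.
Those are the intersection windows.
The first common window of at least 60 minutes is 09:00-11:00, so the earliest start is 09:00.

09:00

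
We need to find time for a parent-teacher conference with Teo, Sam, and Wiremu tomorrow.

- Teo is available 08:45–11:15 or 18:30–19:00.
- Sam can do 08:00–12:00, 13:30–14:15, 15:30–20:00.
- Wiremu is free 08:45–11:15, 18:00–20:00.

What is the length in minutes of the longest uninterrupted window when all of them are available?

150

Teo ∩ Sam: 08:45-11:15, 18:30-19:00.
Teo ∩ Sam ∩ Wiremu: 08:45-11:15, 18:30-19:00.
Those are the intersection windows.
The longest is 08:45-11:15 at 150 minutes.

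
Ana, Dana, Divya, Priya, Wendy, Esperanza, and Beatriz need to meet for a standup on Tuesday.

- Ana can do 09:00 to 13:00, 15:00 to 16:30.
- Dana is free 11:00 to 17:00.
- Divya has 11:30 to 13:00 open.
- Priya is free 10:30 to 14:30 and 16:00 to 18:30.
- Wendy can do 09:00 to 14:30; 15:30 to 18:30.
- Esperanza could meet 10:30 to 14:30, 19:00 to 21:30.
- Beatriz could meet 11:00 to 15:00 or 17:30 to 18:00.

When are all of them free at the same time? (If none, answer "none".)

Ana ∩ Dana: 11:00-13:00, 15:00-16:30.
Ana ∩ Dana ∩ Divya: 11:30-13:00.
Ana ∩ Dana ∩ Divya ∩ Priya: 11:30-13:00.
Ana ∩ Dana ∩ Divya ∩ Priya ∩ Wendy: 11:30-13:00.
Ana ∩ Dana ∩ Divya ∩ Priya ∩ Wendy ∩ Esperanza: 11:30-13:00.
Ana ∩ Dana ∩ Divya ∩ Priya ∩ Wendy ∩ Esperanza ∩ Beatriz: 11:30-13:00.

11:30-13:00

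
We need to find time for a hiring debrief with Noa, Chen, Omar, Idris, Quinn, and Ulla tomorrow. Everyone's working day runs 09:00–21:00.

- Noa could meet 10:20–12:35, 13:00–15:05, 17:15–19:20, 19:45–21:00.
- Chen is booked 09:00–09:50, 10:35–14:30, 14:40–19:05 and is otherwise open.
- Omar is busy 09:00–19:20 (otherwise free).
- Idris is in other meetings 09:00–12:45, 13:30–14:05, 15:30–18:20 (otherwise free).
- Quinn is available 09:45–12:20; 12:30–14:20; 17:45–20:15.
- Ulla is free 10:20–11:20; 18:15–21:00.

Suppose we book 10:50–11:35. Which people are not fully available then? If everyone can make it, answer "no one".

Noa free: 10:20-12:35, 13:00-15:05, 17:15-19:20, 19:45-21:00.
Chen free: 09:50-10:35, 14:30-14:40, 19:05-21:00 (invert busy blocks within the working day).
Omar free: 19:20-21:00 (invert busy blocks within the working day).
Idris free: 12:45-13:30, 14:05-15:30, 18:20-21:00 (invert busy blocks within the working day).
Quinn free: 09:45-12:20, 12:30-14:20, 17:45-20:15.
Ulla free: 10:20-11:20, 18:15-21:00.
Noa: free for 10:50-11:35. Chen: not fully free for 10:50-11:35. Omar: not fully free for 10:50-11:35. Idris: not fully free for 10:50-11:35. Quinn: free for 10:50-11:35. Ulla: not fully free for 10:50-11:35.

Chen, Idris, Omar, Ulla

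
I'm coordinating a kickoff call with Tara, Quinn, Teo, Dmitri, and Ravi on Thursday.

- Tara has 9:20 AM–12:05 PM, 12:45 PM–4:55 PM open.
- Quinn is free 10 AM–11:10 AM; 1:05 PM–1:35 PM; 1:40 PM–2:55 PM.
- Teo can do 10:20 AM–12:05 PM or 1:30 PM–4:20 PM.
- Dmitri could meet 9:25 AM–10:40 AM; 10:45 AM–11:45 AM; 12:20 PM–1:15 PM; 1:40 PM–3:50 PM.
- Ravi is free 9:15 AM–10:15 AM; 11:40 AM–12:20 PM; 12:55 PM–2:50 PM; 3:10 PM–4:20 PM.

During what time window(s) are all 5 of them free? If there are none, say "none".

13:40-14:50

Tara ∩ Quinn: 10:00-11:10, 13:05-13:35, 13:40-14:55.
Tara ∩ Quinn ∩ Teo: 10:20-11:10, 13:30-13:35, 13:40-14:55.
Tara ∩ Quinn ∩ Teo ∩ Dmitri: 10:20-10:40, 10:45-11:10, 13:40-14:55.
Tara ∩ Quinn ∩ Teo ∩ Dmitri ∩ Ravi: 13:40-14:50.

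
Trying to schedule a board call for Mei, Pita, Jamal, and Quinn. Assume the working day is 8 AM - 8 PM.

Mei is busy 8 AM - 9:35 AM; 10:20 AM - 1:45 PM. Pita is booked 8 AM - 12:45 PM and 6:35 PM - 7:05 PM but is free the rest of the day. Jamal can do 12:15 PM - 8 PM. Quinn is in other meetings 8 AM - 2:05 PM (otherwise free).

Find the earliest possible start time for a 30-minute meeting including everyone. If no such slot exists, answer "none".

Mei free: 09:35-10:20, 13:45-20:00 (invert busy blocks within the working day).
Pita free: 12:45-18:35, 19:05-20:00 (invert busy blocks within the working day).
Jamal free: 12:15-20:00.
Quinn free: 14:05-20:00 (invert busy blocks within the working day).
Mei ∩ Pita: 13:45-18:35, 19:05-20:00.
Mei ∩ Pita ∩ Jamal: 13:45-18:35, 19:05-20:00.
Mei ∩ Pita ∩ Jamal ∩ Quinn: 14:05-18:35, 19:05-20:00.
The first common window of at least 30 minutes is 14:05-18:35, so the earliest start is 14:05.

14:05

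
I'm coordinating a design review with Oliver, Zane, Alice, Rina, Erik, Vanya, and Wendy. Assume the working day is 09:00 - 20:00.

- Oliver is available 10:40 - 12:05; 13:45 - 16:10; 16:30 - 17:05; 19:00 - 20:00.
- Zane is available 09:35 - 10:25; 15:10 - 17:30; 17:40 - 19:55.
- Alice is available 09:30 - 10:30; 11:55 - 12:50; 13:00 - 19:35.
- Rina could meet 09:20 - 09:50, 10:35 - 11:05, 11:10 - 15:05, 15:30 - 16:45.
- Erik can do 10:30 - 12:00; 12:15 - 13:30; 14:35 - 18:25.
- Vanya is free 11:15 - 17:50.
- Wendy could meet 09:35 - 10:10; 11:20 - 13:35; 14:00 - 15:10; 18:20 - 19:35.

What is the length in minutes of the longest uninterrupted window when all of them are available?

Oliver ∩ Zane: 15:10-16:10, 16:30-17:05, 19:00-19:55.
Oliver ∩ Zane ∩ Alice: 15:10-16:10, 16:30-17:05, 19:00-19:35.
Oliver ∩ Zane ∩ Alice ∩ Rina: 15:30-16:10, 16:30-16:45.
Oliver ∩ Zane ∩ Alice ∩ Rina ∩ Erik: 15:30-16:10, 16:30-16:45.
Oliver ∩ Zane ∩ Alice ∩ Rina ∩ Erik ∩ Vanya: 15:30-16:10, 16:30-16:45.
Oliver ∩ Zane ∩ Alice ∩ Rina ∩ Erik ∩ Vanya ∩ Wendy: ∅.
There is no time when everyone is free.
No common window exists, so the longest block is 0 minutes.

0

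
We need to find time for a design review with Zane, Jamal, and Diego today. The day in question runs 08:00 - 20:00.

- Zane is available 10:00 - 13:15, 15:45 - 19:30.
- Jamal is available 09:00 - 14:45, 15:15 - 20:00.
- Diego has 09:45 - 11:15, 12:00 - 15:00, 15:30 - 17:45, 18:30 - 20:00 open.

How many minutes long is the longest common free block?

Zane ∩ Jamal: 10:00-13:15, 15:45-19:30.
Zane ∩ Jamal ∩ Diego: 10:00-11:15, 12:00-13:15, 15:45-17:45, 18:30-19:30.
The longest is 15:45-17:45 at 120 minutes.

120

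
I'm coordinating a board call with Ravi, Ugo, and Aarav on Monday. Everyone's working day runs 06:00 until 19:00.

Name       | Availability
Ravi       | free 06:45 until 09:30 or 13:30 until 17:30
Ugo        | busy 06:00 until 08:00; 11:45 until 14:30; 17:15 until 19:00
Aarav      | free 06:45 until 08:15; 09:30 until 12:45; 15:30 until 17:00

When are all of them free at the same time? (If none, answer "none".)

08:00-08:15, 15:30-17:00

Ravi free: 06:45-09:30, 13:30-17:30.
Ugo free: 08:00-11:45, 14:30-17:15 (invert busy blocks within the working day).
Aarav free: 06:45-08:15, 09:30-12:45, 15:30-17:00.
Ravi ∩ Ugo: 08:00-09:30, 14:30-17:15.
Ravi ∩ Ugo ∩ Aarav: 08:00-08:15, 15:30-17:00.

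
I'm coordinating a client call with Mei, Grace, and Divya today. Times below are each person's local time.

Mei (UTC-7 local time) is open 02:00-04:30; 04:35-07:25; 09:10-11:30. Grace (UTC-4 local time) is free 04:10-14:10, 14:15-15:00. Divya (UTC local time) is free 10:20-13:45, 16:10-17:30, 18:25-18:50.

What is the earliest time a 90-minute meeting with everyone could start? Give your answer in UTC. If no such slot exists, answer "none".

11:35

Mei in UTC: 09:00-11:30, 11:35-14:25, 16:10-18:30 (add 7h to convert from UTC-7).
Grace in UTC: 08:10-18:10, 18:15-19:00 (add 4h to convert from UTC-4).
Divya in UTC: 10:20-13:45, 16:10-17:30, 18:25-18:50.
Mei ∩ Grace: 09:00-11:30, 11:35-14:25, 16:10-18:10, 18:15-18:30.
Mei ∩ Grace ∩ Divya: 10:20-11:30, 11:35-13:45, 16:10-17:30, 18:25-18:30.
The first common window of at least 90 minutes is 11:35-13:45, so the earliest start is 11:35.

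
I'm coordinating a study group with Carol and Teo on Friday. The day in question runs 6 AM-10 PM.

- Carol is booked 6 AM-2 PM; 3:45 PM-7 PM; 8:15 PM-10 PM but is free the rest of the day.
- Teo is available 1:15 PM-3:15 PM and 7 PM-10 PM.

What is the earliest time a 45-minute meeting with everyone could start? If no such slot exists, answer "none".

Carol free: 14:00-15:45, 19:00-20:15 (invert busy blocks within the working day).
Teo free: 13:15-15:15, 19:00-22:00.
Carol ∩ Teo: 14:00-15:15, 19:00-20:15.
The first common window of at least 45 minutes is 14:00-15:15, so the earliest start is 14:00.

14:00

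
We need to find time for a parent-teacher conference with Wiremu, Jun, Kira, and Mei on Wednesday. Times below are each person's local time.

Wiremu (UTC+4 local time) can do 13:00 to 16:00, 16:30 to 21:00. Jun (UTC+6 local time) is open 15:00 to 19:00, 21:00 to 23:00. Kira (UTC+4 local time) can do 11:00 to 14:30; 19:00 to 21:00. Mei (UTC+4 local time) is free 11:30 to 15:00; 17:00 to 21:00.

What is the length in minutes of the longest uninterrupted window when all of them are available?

120

Wiremu in UTC: 09:00-12:00, 12:30-17:00 (subtract 4h to convert from UTC+4).
Jun in UTC: 09:00-13:00, 15:00-17:00 (subtract 6h to convert from UTC+6).
Kira in UTC: 07:00-10:30, 15:00-17:00 (subtract 4h to convert from UTC+4).
Mei in UTC: 07:30-11:00, 13:00-17:00 (subtract 4h to convert from UTC+4).
Wiremu ∩ Jun: 09:00-12:00, 12:30-13:00, 15:00-17:00.
Wiremu ∩ Jun ∩ Kira: 09:00-10:30, 15:00-17:00.
Wiremu ∩ Jun ∩ Kira ∩ Mei: 09:00-10:30, 15:00-17:00.
The longest is 15:00-17:00 at 120 minutes.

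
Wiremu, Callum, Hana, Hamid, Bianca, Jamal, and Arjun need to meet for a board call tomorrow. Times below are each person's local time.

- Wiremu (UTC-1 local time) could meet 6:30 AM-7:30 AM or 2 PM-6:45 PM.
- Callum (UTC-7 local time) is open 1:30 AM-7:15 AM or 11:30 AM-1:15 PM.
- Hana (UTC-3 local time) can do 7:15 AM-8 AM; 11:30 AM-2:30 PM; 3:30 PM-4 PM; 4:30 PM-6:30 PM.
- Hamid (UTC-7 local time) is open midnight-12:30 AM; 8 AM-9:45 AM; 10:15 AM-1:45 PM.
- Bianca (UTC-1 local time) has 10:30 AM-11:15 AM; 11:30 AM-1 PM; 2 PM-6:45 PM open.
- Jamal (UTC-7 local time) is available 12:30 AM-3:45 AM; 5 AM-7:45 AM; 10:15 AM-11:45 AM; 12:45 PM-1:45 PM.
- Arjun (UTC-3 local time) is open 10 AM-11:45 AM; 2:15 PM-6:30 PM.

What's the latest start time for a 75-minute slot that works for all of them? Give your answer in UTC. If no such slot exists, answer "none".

Wiremu in UTC: 07:30-08:30, 15:00-19:45 (add 1h to convert from UTC-1).
Callum in UTC: 08:30-14:15, 18:30-20:15 (add 7h to convert from UTC-7).
Hana in UTC: 10:15-11:00, 14:30-17:30, 18:30-19:00, 19:30-21:30 (add 3h to convert from UTC-3).
Hamid in UTC: 07:00-07:30, 15:00-16:45, 17:15-20:45 (add 7h to convert from UTC-7).
Bianca in UTC: 11:30-12:15, 12:30-14:00, 15:00-19:45 (add 1h to convert from UTC-1).
Jamal in UTC: 07:30-10:45, 12:00-14:45, 17:15-18:45, 19:45-20:45 (add 7h to convert from UTC-7).
Arjun in UTC: 13:00-14:45, 17:15-21:30 (add 3h to convert from UTC-3).
Wiremu ∩ Callum: 18:30-19:45.
Wiremu ∩ Callum ∩ Hana: 18:30-19:00, 19:30-19:45.
Wiremu ∩ Callum ∩ Hana ∩ Hamid: 18:30-19:00, 19:30-19:45.
Wiremu ∩ Callum ∩ Hana ∩ Hamid ∩ Bianca: 18:30-19:00, 19:30-19:45.
Wiremu ∩ Callum ∩ Hana ∩ Hamid ∩ Bianca ∩ Jamal: 18:30-18:45.
Wiremu ∩ Callum ∩ Hana ∩ Hamid ∩ Bianca ∩ Jamal ∩ Arjun: 18:30-18:45.
No common window is at least 75 minutes long.

none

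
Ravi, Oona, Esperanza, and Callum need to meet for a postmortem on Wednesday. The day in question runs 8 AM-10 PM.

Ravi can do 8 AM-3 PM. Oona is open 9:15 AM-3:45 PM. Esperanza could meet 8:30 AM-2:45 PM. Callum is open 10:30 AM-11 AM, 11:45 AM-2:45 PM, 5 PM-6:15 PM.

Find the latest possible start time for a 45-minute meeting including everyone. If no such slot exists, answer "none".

14:00

Ravi ∩ Oona: 09:15-15:00.
Ravi ∩ Oona ∩ Esperanza: 09:15-14:45.
Ravi ∩ Oona ∩ Esperanza ∩ Callum: 10:30-11:00, 11:45-14:45.
The last common window of at least 45 minutes is 11:45-14:45; a 45-minute meeting can start as late as 14:00 and still end by 14:45.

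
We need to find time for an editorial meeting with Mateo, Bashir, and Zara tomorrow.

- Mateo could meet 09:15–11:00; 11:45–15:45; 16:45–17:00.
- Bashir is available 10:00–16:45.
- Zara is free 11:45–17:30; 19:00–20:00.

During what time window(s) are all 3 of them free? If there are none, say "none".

11:45-15:45

Mateo ∩ Bashir: 10:00-11:00, 11:45-15:45.
Mateo ∩ Bashir ∩ Zara: 11:45-15:45.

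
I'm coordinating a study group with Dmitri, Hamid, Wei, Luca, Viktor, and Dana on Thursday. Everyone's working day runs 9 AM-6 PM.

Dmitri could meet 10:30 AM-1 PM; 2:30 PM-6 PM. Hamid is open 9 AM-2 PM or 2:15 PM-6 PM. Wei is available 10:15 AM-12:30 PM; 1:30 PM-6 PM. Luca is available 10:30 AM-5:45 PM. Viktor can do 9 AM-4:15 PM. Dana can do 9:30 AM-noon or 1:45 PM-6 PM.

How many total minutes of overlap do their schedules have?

195

Dmitri ∩ Hamid: 10:30-13:00, 14:30-18:00.
Dmitri ∩ Hamid ∩ Wei: 10:30-12:30, 14:30-18:00.
Dmitri ∩ Hamid ∩ Wei ∩ Luca: 10:30-12:30, 14:30-17:45.
Dmitri ∩ Hamid ∩ Wei ∩ Luca ∩ Viktor: 10:30-12:30, 14:30-16:15.
Dmitri ∩ Hamid ∩ Wei ∩ Luca ∩ Viktor ∩ Dana: 10:30-12:00, 14:30-16:15.
Summing the common windows: 90 + 105 = 195 minutes.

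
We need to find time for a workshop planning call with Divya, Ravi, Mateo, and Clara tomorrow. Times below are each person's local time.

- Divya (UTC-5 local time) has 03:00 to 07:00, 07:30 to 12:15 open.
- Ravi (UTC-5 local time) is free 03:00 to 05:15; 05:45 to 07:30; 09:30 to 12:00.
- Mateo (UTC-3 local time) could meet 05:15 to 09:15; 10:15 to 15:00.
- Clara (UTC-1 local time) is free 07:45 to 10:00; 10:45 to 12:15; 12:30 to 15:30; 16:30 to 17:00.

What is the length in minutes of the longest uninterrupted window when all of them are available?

120

Divya in UTC: 08:00-12:00, 12:30-17:15 (add 5h to convert from UTC-5).
Ravi in UTC: 08:00-10:15, 10:45-12:30, 14:30-17:00 (add 5h to convert from UTC-5).
Mateo in UTC: 08:15-12:15, 13:15-18:00 (add 3h to convert from UTC-3).
Clara in UTC: 08:45-11:00, 11:45-13:15, 13:30-16:30, 17:30-18:00 (add 1h to convert from UTC-1).
Divya ∩ Ravi: 08:00-10:15, 10:45-12:00, 14:30-17:00.
Divya ∩ Ravi ∩ Mateo: 08:15-10:15, 10:45-12:00, 14:30-17:00.
Divya ∩ Ravi ∩ Mateo ∩ Clara: 08:45-10:15, 10:45-11:00, 11:45-12:00, 14:30-16:30.
So the common availability across everyone is 08:45-10:15, 10:45-11:00, 11:45-12:00, 14:30-16:30.
The longest is 14:30-16:30 at 120 minutes.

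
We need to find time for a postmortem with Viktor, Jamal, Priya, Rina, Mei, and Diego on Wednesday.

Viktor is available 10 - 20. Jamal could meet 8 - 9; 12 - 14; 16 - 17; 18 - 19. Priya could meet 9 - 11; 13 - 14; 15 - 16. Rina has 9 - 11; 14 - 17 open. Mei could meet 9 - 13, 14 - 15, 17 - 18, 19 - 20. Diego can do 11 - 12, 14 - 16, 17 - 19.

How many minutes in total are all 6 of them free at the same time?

Viktor ∩ Jamal: 12:00-14:00, 16:00-17:00, 18:00-19:00.
Viktor ∩ Jamal ∩ Priya: 13:00-14:00.
Viktor ∩ Jamal ∩ Priya ∩ Rina: ∅.
Viktor ∩ Jamal ∩ Priya ∩ Rina ∩ Mei: ∅.
Viktor ∩ Jamal ∩ Priya ∩ Rina ∩ Mei ∩ Diego: ∅.
There is no time when everyone is free.
There is no common window, so the total is 0 minutes.

0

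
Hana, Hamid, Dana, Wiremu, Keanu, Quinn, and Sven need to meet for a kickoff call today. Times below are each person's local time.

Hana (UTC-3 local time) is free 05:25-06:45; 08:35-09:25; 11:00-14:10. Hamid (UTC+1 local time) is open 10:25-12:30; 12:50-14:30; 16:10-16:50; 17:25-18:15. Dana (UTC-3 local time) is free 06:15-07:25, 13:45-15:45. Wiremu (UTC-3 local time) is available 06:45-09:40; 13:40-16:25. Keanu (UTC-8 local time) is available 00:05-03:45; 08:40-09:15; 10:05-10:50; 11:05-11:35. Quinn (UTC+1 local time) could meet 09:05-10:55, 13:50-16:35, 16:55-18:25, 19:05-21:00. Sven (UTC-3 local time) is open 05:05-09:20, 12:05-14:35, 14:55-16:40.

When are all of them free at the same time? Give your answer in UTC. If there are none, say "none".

16:45-17:10

Hana in UTC: 08:25-09:45, 11:35-12:25, 14:00-17:10 (add 3h to convert from UTC-3).
Hamid in UTC: 09:25-11:30, 11:50-13:30, 15:10-15:50, 16:25-17:15 (subtract 1h to convert from UTC+1).
Dana in UTC: 09:15-10:25, 16:45-18:45 (add 3h to convert from UTC-3).
Wiremu in UTC: 09:45-12:40, 16:40-19:25 (add 3h to convert from UTC-3).
Keanu in UTC: 08:05-11:45, 16:40-17:15, 18:05-18:50, 19:05-19:35 (add 8h to convert from UTC-8).
Quinn in UTC: 08:05-09:55, 12:50-15:35, 15:55-17:25, 18:05-20:00 (subtract 1h to convert from UTC+1).
Sven in UTC: 08:05-12:20, 15:05-17:35, 17:55-19:40 (add 3h to convert from UTC-3).
Hana ∩ Hamid: 09:25-09:45, 11:50-12:25, 15:10-15:50, 16:25-17:10.
Hana ∩ Hamid ∩ Dana: 09:25-09:45, 16:45-17:10.
Hana ∩ Hamid ∩ Dana ∩ Wiremu: 16:45-17:10.
Hana ∩ Hamid ∩ Dana ∩ Wiremu ∩ Keanu: 16:45-17:10.
Hana ∩ Hamid ∩ Dana ∩ Wiremu ∩ Keanu ∩ Quinn: 16:45-17:10.
Hana ∩ Hamid ∩ Dana ∩ Wiremu ∩ Keanu ∩ Quinn ∩ Sven: 16:45-17:10.
So the common availability across everyone is 16:45-17:10.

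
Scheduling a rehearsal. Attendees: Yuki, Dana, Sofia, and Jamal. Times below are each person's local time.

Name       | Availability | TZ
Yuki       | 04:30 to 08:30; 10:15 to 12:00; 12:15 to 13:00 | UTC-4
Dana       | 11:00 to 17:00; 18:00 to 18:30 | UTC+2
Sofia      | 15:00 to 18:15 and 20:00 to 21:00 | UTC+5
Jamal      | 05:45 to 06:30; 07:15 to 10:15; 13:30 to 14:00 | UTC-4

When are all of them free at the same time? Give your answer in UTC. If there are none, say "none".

10:00-10:30, 11:15-12:30

Yuki in UTC: 08:30-12:30, 14:15-16:00, 16:15-17:00 (add 4h to convert from UTC-4).
Dana in UTC: 09:00-15:00, 16:00-16:30 (subtract 2h to convert from UTC+2).
Sofia in UTC: 10:00-13:15, 15:00-16:00 (subtract 5h to convert from UTC+5).
Jamal in UTC: 09:45-10:30, 11:15-14:15, 17:30-18:00 (add 4h to convert from UTC-4).
Yuki ∩ Dana: 09:00-12:30, 14:15-15:00, 16:15-16:30.
Yuki ∩ Dana ∩ Sofia: 10:00-12:30.
Yuki ∩ Dana ∩ Sofia ∩ Jamal: 10:00-10:30, 11:15-12:30.
Those are the intersection windows.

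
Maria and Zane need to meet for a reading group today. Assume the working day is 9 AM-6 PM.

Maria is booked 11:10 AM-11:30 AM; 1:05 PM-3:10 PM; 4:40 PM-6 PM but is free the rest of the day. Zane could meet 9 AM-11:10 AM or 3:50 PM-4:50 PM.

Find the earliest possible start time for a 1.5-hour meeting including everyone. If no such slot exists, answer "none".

Maria free: 09:00-11:10, 11:30-13:05, 15:10-16:40 (invert busy blocks within the working day).
Zane free: 09:00-11:10, 15:50-16:50.
Maria ∩ Zane: 09:00-11:10, 15:50-16:40.
So the common availability across everyone is 09:00-11:10, 15:50-16:40.
The first common window of at least 90 minutes is 09:00-11:10, so the earliest start is 09:00.

09:00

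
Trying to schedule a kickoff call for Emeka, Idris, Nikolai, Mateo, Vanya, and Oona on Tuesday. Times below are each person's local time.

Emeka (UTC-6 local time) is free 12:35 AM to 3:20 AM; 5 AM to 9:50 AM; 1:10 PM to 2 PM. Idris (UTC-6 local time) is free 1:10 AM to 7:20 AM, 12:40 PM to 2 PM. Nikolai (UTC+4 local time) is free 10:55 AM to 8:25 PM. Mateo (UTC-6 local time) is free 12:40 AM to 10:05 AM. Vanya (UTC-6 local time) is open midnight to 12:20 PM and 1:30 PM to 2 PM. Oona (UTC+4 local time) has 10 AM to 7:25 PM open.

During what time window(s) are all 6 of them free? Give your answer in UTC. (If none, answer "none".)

07:10-09:20, 11:00-13:20

Emeka in UTC: 06:35-09:20, 11:00-15:50, 19:10-20:00 (add 6h to convert from UTC-6).
Idris in UTC: 07:10-13:20, 18:40-20:00 (add 6h to convert from UTC-6).
Nikolai in UTC: 06:55-16:25 (subtract 4h to convert from UTC+4).
Mateo in UTC: 06:40-16:05 (add 6h to convert from UTC-6).
Vanya in UTC: 06:00-18:20, 19:30-20:00 (add 6h to convert from UTC-6).
Oona in UTC: 06:00-15:25 (subtract 4h to convert from UTC+4).
Emeka ∩ Idris: 07:10-09:20, 11:00-13:20, 19:10-20:00.
Emeka ∩ Idris ∩ Nikolai: 07:10-09:20, 11:00-13:20.
Emeka ∩ Idris ∩ Nikolai ∩ Mateo: 07:10-09:20, 11:00-13:20.
Emeka ∩ Idris ∩ Nikolai ∩ Mateo ∩ Vanya: 07:10-09:20, 11:00-13:20.
Emeka ∩ Idris ∩ Nikolai ∩ Mateo ∩ Vanya ∩ Oona: 07:10-09:20, 11:00-13:20.
Those are the intersection windows.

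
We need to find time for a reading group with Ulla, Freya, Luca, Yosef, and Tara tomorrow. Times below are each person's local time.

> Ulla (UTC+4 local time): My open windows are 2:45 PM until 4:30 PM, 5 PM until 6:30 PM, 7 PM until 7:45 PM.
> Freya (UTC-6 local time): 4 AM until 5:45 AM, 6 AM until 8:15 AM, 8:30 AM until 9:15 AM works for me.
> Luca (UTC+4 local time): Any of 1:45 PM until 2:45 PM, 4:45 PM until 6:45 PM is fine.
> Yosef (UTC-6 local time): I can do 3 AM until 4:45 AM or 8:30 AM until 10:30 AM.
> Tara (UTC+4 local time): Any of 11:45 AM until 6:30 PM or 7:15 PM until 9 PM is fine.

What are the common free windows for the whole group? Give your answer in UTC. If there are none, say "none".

none

Ulla in UTC: 10:45-12:30, 13:00-14:30, 15:00-15:45 (subtract 4h to convert from UTC+4).
Freya in UTC: 10:00-11:45, 12:00-14:15, 14:30-15:15 (add 6h to convert from UTC-6).
Luca in UTC: 09:45-10:45, 12:45-14:45 (subtract 4h to convert from UTC+4).
Yosef in UTC: 09:00-10:45, 14:30-16:30 (add 6h to convert from UTC-6).
Tara in UTC: 07:45-14:30, 15:15-17:00 (subtract 4h to convert from UTC+4).
Ulla ∩ Freya: 10:45-11:45, 12:00-12:30, 13:00-14:15, 15:00-15:15.
Ulla ∩ Freya ∩ Luca: 13:00-14:15.
Ulla ∩ Freya ∩ Luca ∩ Yosef: ∅.
Ulla ∩ Freya ∩ Luca ∩ Yosef ∩ Tara: ∅.
There is no time when everyone is free.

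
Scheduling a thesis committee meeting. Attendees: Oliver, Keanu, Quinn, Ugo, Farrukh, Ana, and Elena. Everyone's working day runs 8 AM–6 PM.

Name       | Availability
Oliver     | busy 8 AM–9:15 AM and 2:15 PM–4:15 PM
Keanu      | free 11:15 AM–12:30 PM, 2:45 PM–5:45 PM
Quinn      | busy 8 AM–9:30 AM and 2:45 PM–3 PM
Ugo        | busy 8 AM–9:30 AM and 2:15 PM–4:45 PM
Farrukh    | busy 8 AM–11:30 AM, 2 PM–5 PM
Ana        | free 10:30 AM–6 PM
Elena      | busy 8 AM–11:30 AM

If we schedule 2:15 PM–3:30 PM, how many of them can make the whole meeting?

Oliver free: 09:15-14:15, 16:15-18:00 (invert busy blocks within the working day).
Keanu free: 11:15-12:30, 14:45-17:45.
Quinn free: 09:30-14:45, 15:00-18:00 (invert busy blocks within the working day).
Ugo free: 09:30-14:15, 16:45-18:00 (invert busy blocks within the working day).
Farrukh free: 11:30-14:00, 17:00-18:00 (invert busy blocks within the working day).
Ana free: 10:30-18:00.
Elena free: 11:30-18:00 (invert busy blocks within the working day).
Ana and Elena can make the full 14:15-15:30 slot — that's 2.

2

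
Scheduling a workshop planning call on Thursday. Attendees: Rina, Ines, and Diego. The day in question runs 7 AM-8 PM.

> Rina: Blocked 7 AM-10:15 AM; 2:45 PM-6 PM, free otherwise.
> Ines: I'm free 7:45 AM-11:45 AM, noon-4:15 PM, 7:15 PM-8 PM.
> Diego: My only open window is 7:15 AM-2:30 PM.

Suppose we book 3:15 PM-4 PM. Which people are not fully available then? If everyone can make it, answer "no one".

Diego, Rina

Rina free: 10:15-14:45, 18:00-20:00 (invert busy blocks within the working day).
Ines free: 07:45-11:45, 12:00-16:15, 19:15-20:00.
Diego free: 07:15-14:30.
Rina: not fully free for 15:15-16:00. Ines: free for 15:15-16:00. Diego: not fully free for 15:15-16:00.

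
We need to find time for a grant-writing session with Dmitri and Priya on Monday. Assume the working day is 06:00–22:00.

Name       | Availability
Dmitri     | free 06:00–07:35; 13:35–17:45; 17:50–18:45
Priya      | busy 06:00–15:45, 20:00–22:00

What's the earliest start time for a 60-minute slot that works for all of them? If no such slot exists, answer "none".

15:45

Dmitri free: 06:00-07:35, 13:35-17:45, 17:50-18:45.
Priya free: 15:45-20:00 (invert busy blocks within the working day).
Dmitri ∩ Priya: 15:45-17:45, 17:50-18:45.
The first common window of at least 60 minutes is 15:45-17:45, so the earliest start is 15:45.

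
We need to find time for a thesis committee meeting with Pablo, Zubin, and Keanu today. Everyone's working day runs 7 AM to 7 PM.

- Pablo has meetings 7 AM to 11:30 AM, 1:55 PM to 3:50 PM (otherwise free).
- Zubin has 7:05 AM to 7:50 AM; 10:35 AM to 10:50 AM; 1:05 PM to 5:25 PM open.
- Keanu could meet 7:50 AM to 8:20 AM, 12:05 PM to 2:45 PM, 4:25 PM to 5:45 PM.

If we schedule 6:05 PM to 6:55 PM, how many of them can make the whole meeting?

1

Pablo free: 11:30-13:55, 15:50-19:00 (invert busy blocks within the working day).
Zubin free: 07:05-07:50, 10:35-10:50, 13:05-17:25.
Keanu free: 07:50-08:20, 12:05-14:45, 16:25-17:45.
Pablo can make the full 18:05-18:55 slot — that's 1.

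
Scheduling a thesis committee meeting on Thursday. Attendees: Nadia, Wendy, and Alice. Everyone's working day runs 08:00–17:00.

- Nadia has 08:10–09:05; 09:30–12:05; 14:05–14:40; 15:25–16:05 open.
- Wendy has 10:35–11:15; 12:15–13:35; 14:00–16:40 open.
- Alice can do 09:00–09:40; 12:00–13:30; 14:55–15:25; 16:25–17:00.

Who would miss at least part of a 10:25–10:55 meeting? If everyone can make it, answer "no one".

Alice, Wendy

Nadia: free for 10:25-10:55. Wendy: not fully free for 10:25-10:55. Alice: not fully free for 10:25-10:55.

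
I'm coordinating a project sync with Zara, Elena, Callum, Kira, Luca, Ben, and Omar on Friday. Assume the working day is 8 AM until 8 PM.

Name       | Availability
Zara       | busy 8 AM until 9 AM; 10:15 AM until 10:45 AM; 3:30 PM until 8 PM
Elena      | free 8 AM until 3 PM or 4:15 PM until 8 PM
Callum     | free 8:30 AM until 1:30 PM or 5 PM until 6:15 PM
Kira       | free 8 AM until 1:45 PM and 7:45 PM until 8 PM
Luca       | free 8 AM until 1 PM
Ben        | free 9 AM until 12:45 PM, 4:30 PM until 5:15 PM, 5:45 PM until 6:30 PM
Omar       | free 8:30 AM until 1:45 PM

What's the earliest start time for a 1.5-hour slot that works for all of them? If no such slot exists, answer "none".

10:45

Zara free: 09:00-10:15, 10:45-15:30 (invert busy blocks within the working day).
Elena free: 08:00-15:00, 16:15-20:00.
Callum free: 08:30-13:30, 17:00-18:15.
Kira free: 08:00-13:45, 19:45-20:00.
Luca free: 08:00-13:00.
Ben free: 09:00-12:45, 16:30-17:15, 17:45-18:30.
Omar free: 08:30-13:45.
Zara ∩ Elena: 09:00-10:15, 10:45-15:00.
Zara ∩ Elena ∩ Callum: 09:00-10:15, 10:45-13:30.
Zara ∩ Elena ∩ Callum ∩ Kira: 09:00-10:15, 10:45-13:30.
Zara ∩ Elena ∩ Callum ∩ Kira ∩ Luca: 09:00-10:15, 10:45-13:00.
Zara ∩ Elena ∩ Callum ∩ Kira ∩ Luca ∩ Ben: 09:00-10:15, 10:45-12:45.
Zara ∩ Elena ∩ Callum ∩ Kira ∩ Luca ∩ Ben ∩ Omar: 09:00-10:15, 10:45-12:45.
Those are the intersection windows.
The first common window of at least 90 minutes is 10:45-12:45, so the earliest start is 10:45.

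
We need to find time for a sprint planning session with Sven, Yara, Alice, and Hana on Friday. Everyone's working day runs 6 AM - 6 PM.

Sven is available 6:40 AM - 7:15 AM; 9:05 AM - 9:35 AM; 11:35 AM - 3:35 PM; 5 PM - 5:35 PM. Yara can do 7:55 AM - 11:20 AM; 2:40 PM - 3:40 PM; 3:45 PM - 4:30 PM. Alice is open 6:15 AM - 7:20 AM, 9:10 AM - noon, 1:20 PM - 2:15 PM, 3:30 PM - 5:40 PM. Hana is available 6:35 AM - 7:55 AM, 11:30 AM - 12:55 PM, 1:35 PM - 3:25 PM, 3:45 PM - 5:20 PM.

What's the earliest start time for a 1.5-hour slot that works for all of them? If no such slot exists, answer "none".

none

Sven ∩ Yara: 09:05-09:35, 14:40-15:35.
Sven ∩ Yara ∩ Alice: 09:10-09:35, 15:30-15:35.
Sven ∩ Yara ∩ Alice ∩ Hana: ∅.
There is no time when everyone is free.
No common window is at least 90 minutes long.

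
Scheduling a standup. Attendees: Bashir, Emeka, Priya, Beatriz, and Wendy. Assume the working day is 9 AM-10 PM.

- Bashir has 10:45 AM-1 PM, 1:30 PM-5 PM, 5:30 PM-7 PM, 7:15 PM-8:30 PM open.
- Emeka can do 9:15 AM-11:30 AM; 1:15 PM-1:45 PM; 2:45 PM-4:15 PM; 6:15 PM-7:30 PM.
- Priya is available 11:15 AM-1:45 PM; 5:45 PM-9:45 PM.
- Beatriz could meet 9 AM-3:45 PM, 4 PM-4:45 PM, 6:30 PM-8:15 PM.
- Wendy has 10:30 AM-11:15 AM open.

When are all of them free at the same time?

Bashir ∩ Emeka: 10:45-11:30, 13:30-13:45, 14:45-16:15, 18:15-19:00, 19:15-19:30.
Bashir ∩ Emeka ∩ Priya: 11:15-11:30, 13:30-13:45, 18:15-19:00, 19:15-19:30.
Bashir ∩ Emeka ∩ Priya ∩ Beatriz: 11:15-11:30, 13:30-13:45, 18:30-19:00, 19:15-19:30.
Bashir ∩ Emeka ∩ Priya ∩ Beatriz ∩ Wendy: ∅.
There is no time when everyone is free.

none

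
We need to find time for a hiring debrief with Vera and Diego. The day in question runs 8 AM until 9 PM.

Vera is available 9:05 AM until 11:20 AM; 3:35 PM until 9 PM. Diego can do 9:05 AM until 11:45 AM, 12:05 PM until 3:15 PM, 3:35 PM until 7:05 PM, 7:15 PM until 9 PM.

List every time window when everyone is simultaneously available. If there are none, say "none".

Vera ∩ Diego: 09:05-11:20, 15:35-19:05, 19:15-21:00.

09:05-11:20, 15:35-19:05, 19:15-21:00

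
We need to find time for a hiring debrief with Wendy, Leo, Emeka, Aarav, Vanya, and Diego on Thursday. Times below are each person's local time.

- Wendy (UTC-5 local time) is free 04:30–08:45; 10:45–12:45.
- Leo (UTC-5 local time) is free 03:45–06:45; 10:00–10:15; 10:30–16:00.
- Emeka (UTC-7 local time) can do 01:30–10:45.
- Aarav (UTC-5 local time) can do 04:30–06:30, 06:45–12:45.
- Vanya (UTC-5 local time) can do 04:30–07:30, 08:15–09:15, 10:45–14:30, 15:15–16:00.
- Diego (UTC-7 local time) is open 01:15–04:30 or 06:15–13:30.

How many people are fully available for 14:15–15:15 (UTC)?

Wendy in UTC: 09:30-13:45, 15:45-17:45 (add 5h to convert from UTC-5).
Leo in UTC: 08:45-11:45, 15:00-15:15, 15:30-21:00 (add 5h to convert from UTC-5).
Emeka in UTC: 08:30-17:45 (add 7h to convert from UTC-7).
Aarav in UTC: 09:30-11:30, 11:45-17:45 (add 5h to convert from UTC-5).
Vanya in UTC: 09:30-12:30, 13:15-14:15, 15:45-19:30, 20:15-21:00 (add 5h to convert from UTC-5).
Diego in UTC: 08:15-11:30, 13:15-20:30 (add 7h to convert from UTC-7).
Emeka, Aarav, and Diego can make the full 14:15-15:15 slot — that's 3.

3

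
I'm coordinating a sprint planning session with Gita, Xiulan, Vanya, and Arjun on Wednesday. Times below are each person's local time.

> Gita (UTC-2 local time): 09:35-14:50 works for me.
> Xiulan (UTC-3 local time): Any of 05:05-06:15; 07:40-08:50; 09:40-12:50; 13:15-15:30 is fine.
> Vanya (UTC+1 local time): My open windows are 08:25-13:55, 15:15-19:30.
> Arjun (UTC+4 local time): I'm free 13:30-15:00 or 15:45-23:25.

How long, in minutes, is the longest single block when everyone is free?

Gita in UTC: 11:35-16:50 (add 2h to convert from UTC-2).
Xiulan in UTC: 08:05-09:15, 10:40-11:50, 12:40-15:50, 16:15-18:30 (add 3h to convert from UTC-3).
Vanya in UTC: 07:25-12:55, 14:15-18:30 (subtract 1h to convert from UTC+1).
Arjun in UTC: 09:30-11:00, 11:45-19:25 (subtract 4h to convert from UTC+4).
Gita ∩ Xiulan: 11:35-11:50, 12:40-15:50, 16:15-16:50.
Gita ∩ Xiulan ∩ Vanya: 11:35-11:50, 12:40-12:55, 14:15-15:50, 16:15-16:50.
Gita ∩ Xiulan ∩ Vanya ∩ Arjun: 11:45-11:50, 12:40-12:55, 14:15-15:50, 16:15-16:50.
The longest is 14:15-15:50 at 95 minutes.

95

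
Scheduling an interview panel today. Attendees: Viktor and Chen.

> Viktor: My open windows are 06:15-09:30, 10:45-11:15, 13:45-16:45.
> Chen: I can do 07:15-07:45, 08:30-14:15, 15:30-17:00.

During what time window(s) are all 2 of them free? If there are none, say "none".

07:15-07:45, 08:30-09:30, 10:45-11:15, 13:45-14:15, 15:30-16:45

Viktor ∩ Chen: 07:15-07:45, 08:30-09:30, 10:45-11:15, 13:45-14:15, 15:30-16:45.
So the common availability across everyone is 07:15-07:45, 08:30-09:30, 10:45-11:15, 13:45-14:15, 15:30-16:45.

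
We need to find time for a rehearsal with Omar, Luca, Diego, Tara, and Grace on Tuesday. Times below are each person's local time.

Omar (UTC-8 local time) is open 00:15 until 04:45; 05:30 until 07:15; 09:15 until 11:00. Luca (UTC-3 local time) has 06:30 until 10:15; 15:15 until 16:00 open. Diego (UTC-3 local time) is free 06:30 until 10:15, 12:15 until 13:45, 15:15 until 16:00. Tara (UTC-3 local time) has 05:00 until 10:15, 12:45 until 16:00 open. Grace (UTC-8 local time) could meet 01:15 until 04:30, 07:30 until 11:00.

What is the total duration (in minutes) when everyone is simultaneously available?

225

Omar in UTC: 08:15-12:45, 13:30-15:15, 17:15-19:00 (add 8h to convert from UTC-8).
Luca in UTC: 09:30-13:15, 18:15-19:00 (add 3h to convert from UTC-3).
Diego in UTC: 09:30-13:15, 15:15-16:45, 18:15-19:00 (add 3h to convert from UTC-3).
Tara in UTC: 08:00-13:15, 15:45-19:00 (add 3h to convert from UTC-3).
Grace in UTC: 09:15-12:30, 15:30-19:00 (add 8h to convert from UTC-8).
Omar ∩ Luca: 09:30-12:45, 18:15-19:00.
Omar ∩ Luca ∩ Diego: 09:30-12:45, 18:15-19:00.
Omar ∩ Luca ∩ Diego ∩ Tara: 09:30-12:45, 18:15-19:00.
Omar ∩ Luca ∩ Diego ∩ Tara ∩ Grace: 09:30-12:30, 18:15-19:00.
So the common availability across everyone is 09:30-12:30, 18:15-19:00.
Summing the common windows: 180 + 45 = 225 minutes.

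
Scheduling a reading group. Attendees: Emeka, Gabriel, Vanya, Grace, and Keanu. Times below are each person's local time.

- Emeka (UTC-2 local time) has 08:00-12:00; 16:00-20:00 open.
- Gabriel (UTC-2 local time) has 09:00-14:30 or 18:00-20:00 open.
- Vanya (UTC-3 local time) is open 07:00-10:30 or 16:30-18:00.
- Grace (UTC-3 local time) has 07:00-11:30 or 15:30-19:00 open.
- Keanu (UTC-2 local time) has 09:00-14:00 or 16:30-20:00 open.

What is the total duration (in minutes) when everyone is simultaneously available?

Emeka in UTC: 10:00-14:00, 18:00-22:00 (add 2h to convert from UTC-2).
Gabriel in UTC: 11:00-16:30, 20:00-22:00 (add 2h to convert from UTC-2).
Vanya in UTC: 10:00-13:30, 19:30-21:00 (add 3h to convert from UTC-3).
Grace in UTC: 10:00-14:30, 18:30-22:00 (add 3h to convert from UTC-3).
Keanu in UTC: 11:00-16:00, 18:30-22:00 (add 2h to convert from UTC-2).
Emeka ∩ Gabriel: 11:00-14:00, 20:00-22:00.
Emeka ∩ Gabriel ∩ Vanya: 11:00-13:30, 20:00-21:00.
Emeka ∩ Gabriel ∩ Vanya ∩ Grace: 11:00-13:30, 20:00-21:00.
Emeka ∩ Gabriel ∩ Vanya ∩ Grace ∩ Keanu: 11:00-13:30, 20:00-21:00.
Summing the common windows: 150 + 60 = 210 minutes.

210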